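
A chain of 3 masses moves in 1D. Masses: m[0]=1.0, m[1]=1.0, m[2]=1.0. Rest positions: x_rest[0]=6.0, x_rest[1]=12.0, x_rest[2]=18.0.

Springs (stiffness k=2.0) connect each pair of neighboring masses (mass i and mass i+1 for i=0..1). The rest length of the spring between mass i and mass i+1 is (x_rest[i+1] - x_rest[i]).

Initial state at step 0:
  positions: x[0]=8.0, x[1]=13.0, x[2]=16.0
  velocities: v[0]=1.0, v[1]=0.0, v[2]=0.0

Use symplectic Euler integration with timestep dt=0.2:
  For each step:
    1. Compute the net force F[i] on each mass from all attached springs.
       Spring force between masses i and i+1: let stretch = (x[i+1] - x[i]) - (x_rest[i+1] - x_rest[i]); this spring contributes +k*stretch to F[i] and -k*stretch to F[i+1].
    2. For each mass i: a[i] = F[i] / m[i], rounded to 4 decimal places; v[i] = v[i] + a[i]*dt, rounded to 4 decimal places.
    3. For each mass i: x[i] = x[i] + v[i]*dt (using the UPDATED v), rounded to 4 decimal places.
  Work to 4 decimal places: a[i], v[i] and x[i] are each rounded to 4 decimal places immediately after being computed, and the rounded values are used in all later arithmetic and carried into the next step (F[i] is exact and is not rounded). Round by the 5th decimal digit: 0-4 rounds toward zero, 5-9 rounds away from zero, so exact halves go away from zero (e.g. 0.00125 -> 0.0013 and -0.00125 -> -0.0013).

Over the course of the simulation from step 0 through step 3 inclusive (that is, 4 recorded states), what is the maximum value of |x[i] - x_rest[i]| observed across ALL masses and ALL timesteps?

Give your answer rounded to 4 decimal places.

Step 0: x=[8.0000 13.0000 16.0000] v=[1.0000 0.0000 0.0000]
Step 1: x=[8.1200 12.8400 16.2400] v=[0.6000 -0.8000 1.2000]
Step 2: x=[8.1376 12.5744 16.6880] v=[0.0880 -1.3280 2.2400]
Step 3: x=[8.0301 12.2829 17.2869] v=[-0.5373 -1.4573 2.9946]
Max displacement = 2.1376

Answer: 2.1376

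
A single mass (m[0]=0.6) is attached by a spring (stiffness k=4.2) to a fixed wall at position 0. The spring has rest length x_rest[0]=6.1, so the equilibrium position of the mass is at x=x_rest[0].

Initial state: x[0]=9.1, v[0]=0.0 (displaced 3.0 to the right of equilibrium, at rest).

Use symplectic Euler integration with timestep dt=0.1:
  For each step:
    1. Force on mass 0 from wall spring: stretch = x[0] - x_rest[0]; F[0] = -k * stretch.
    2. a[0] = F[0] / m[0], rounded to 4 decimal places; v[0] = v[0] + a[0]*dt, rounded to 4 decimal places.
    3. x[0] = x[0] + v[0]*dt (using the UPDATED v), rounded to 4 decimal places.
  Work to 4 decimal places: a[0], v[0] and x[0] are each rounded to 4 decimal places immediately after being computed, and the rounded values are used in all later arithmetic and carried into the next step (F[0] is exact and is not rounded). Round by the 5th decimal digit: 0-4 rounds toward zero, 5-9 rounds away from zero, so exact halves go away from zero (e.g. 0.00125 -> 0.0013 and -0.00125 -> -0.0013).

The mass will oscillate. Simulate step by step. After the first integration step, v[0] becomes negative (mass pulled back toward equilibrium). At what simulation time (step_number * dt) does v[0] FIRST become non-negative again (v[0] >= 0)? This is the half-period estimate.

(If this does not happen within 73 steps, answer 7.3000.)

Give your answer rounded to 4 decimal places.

Step 0: x=[9.1000] v=[0.0000]
Step 1: x=[8.8900] v=[-2.1000]
Step 2: x=[8.4847] v=[-4.0530]
Step 3: x=[7.9125] v=[-5.7223]
Step 4: x=[7.2134] v=[-6.9911]
Step 5: x=[6.4364] v=[-7.7705]
Step 6: x=[5.6358] v=[-8.0060]
Step 7: x=[4.8677] v=[-7.6811]
Step 8: x=[4.1859] v=[-6.8185]
Step 9: x=[3.6380] v=[-5.4786]
Step 10: x=[3.2625] v=[-3.7552]
Step 11: x=[3.0856] v=[-1.7690]
Step 12: x=[3.1197] v=[0.3411]
First v>=0 after going negative at step 12, time=1.2000

Answer: 1.2000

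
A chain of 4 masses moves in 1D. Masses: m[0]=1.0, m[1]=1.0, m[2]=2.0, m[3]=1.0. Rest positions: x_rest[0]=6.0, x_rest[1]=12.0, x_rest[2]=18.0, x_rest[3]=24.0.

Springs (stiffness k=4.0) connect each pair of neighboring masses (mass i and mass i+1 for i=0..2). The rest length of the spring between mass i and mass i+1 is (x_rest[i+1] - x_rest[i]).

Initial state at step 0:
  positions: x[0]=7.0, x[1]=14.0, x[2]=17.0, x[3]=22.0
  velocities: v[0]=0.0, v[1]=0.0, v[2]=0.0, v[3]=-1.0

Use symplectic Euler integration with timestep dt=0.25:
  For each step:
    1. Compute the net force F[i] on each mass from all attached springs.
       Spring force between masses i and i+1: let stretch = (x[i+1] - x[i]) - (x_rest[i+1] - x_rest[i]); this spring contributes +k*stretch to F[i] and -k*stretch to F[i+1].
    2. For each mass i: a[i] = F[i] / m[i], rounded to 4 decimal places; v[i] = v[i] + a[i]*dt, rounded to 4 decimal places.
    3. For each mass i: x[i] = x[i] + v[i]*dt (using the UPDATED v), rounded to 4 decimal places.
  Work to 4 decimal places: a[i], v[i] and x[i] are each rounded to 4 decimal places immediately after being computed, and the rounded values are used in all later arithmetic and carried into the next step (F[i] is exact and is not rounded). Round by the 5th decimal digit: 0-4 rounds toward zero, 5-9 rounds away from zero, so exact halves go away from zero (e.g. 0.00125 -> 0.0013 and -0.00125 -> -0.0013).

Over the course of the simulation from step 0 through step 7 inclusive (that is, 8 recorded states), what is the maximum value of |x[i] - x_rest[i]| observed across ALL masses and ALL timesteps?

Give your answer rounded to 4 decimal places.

Step 0: x=[7.0000 14.0000 17.0000 22.0000] v=[0.0000 0.0000 0.0000 -1.0000]
Step 1: x=[7.2500 13.0000 17.2500 22.0000] v=[1.0000 -4.0000 1.0000 0.0000]
Step 2: x=[7.4375 11.6250 17.5625 22.3125] v=[0.7500 -5.5000 1.2500 1.2500]
Step 3: x=[7.1719 10.6875 17.7266 22.9375] v=[-1.0625 -3.7500 0.6563 2.5000]
Step 4: x=[6.2852 10.6309 17.6622 23.7598] v=[-3.5469 -0.2265 -0.2578 3.2891]
Step 5: x=[4.9849 11.2457 17.4810 24.5577] v=[-5.2012 2.4591 -0.7247 3.1915]
Step 6: x=[3.7498 11.8541 17.4050 25.0864] v=[-4.9404 2.4336 -0.3040 2.1148]
Step 7: x=[3.0408 11.8242 17.5953 25.1948] v=[-2.8361 -0.1198 0.7613 0.4334]
Max displacement = 2.9592

Answer: 2.9592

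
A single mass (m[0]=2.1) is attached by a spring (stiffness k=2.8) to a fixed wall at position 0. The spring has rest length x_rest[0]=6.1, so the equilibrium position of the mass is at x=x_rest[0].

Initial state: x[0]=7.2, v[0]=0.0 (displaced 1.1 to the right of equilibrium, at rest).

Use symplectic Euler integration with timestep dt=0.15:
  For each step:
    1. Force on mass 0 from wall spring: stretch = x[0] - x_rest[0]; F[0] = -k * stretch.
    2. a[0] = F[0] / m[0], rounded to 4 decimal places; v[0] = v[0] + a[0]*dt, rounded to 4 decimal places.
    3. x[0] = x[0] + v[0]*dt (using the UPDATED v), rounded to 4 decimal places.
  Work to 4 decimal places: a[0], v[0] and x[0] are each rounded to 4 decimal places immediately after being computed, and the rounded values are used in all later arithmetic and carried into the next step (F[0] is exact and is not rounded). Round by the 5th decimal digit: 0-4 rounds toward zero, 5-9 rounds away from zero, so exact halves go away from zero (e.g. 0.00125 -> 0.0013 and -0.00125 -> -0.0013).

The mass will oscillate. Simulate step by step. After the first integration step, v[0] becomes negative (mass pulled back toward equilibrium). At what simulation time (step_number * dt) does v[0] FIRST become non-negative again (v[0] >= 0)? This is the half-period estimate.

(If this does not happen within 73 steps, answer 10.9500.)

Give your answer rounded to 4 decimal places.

Answer: 2.8500

Derivation:
Step 0: x=[7.2000] v=[0.0000]
Step 1: x=[7.1670] v=[-0.2200]
Step 2: x=[7.1020] v=[-0.4334]
Step 3: x=[7.0069] v=[-0.6338]
Step 4: x=[6.8846] v=[-0.8152]
Step 5: x=[6.7388] v=[-0.9721]
Step 6: x=[6.5738] v=[-1.0999]
Step 7: x=[6.3946] v=[-1.1947]
Step 8: x=[6.2066] v=[-1.2536]
Step 9: x=[6.0154] v=[-1.2749]
Step 10: x=[5.8267] v=[-1.2580]
Step 11: x=[5.6462] v=[-1.2033]
Step 12: x=[5.4793] v=[-1.1125]
Step 13: x=[5.3310] v=[-0.9884]
Step 14: x=[5.2058] v=[-0.8346]
Step 15: x=[5.1074] v=[-0.6558]
Step 16: x=[5.0388] v=[-0.4573]
Step 17: x=[5.0020] v=[-0.2451]
Step 18: x=[4.9982] v=[-0.0255]
Step 19: x=[5.0274] v=[0.1949]
First v>=0 after going negative at step 19, time=2.8500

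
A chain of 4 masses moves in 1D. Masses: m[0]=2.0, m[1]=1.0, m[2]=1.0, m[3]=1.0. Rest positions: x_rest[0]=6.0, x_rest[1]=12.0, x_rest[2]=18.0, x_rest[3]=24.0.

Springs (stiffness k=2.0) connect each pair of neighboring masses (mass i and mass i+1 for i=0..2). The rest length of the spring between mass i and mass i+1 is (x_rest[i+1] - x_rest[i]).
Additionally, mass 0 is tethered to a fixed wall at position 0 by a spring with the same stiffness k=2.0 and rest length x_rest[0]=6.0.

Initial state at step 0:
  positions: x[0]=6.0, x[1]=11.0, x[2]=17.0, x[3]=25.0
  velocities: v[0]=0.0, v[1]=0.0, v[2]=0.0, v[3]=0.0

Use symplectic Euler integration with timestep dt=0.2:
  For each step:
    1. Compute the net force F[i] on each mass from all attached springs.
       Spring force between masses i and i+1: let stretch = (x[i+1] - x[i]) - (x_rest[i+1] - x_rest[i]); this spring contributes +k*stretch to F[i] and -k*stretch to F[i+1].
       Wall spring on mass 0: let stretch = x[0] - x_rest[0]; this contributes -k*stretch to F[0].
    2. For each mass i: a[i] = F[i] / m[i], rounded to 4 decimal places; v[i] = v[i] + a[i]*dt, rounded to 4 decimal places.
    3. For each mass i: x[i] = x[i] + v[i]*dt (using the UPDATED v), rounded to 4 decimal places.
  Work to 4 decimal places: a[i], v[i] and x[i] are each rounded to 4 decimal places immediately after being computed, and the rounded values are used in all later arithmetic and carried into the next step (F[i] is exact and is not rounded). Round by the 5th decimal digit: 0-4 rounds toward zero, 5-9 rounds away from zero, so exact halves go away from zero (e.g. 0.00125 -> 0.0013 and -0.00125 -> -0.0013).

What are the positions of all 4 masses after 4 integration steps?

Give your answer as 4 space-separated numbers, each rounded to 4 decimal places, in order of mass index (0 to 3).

Answer: 5.6915 11.7420 18.1668 23.7527

Derivation:
Step 0: x=[6.0000 11.0000 17.0000 25.0000] v=[0.0000 0.0000 0.0000 0.0000]
Step 1: x=[5.9600 11.0800 17.1600 24.8400] v=[-0.2000 0.4000 0.8000 -0.8000]
Step 2: x=[5.8864 11.2368 17.4480 24.5456] v=[-0.3680 0.7840 1.4400 -1.4720]
Step 3: x=[5.7914 11.4625 17.8069 24.1634] v=[-0.4752 1.1283 1.7946 -1.9110]
Step 4: x=[5.6915 11.7420 18.1668 23.7527] v=[-0.4993 1.3976 1.7994 -2.0536]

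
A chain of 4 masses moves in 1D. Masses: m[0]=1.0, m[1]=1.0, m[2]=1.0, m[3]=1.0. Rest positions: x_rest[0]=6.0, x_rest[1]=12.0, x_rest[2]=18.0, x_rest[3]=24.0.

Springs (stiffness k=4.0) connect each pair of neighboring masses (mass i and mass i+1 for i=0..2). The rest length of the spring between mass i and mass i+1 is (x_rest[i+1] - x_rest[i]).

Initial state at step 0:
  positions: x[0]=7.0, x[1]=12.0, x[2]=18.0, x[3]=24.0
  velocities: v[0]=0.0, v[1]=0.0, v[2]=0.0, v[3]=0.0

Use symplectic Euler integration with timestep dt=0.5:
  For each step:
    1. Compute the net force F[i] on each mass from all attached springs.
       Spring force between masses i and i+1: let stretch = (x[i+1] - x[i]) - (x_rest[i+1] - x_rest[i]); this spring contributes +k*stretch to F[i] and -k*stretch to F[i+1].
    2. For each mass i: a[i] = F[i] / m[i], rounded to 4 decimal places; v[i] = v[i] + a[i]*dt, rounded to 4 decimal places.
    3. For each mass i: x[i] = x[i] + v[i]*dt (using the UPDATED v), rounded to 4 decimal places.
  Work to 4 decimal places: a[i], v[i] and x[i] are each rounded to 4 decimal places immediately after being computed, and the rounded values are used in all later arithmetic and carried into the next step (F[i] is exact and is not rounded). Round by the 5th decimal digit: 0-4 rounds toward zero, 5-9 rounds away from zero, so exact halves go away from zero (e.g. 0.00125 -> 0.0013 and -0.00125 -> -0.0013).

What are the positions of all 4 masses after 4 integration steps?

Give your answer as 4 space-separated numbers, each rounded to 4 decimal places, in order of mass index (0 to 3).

Answer: 6.0000 12.0000 18.0000 25.0000

Derivation:
Step 0: x=[7.0000 12.0000 18.0000 24.0000] v=[0.0000 0.0000 0.0000 0.0000]
Step 1: x=[6.0000 13.0000 18.0000 24.0000] v=[-2.0000 2.0000 0.0000 0.0000]
Step 2: x=[6.0000 12.0000 19.0000 24.0000] v=[0.0000 -2.0000 2.0000 0.0000]
Step 3: x=[6.0000 12.0000 18.0000 25.0000] v=[0.0000 0.0000 -2.0000 2.0000]
Step 4: x=[6.0000 12.0000 18.0000 25.0000] v=[0.0000 0.0000 0.0000 0.0000]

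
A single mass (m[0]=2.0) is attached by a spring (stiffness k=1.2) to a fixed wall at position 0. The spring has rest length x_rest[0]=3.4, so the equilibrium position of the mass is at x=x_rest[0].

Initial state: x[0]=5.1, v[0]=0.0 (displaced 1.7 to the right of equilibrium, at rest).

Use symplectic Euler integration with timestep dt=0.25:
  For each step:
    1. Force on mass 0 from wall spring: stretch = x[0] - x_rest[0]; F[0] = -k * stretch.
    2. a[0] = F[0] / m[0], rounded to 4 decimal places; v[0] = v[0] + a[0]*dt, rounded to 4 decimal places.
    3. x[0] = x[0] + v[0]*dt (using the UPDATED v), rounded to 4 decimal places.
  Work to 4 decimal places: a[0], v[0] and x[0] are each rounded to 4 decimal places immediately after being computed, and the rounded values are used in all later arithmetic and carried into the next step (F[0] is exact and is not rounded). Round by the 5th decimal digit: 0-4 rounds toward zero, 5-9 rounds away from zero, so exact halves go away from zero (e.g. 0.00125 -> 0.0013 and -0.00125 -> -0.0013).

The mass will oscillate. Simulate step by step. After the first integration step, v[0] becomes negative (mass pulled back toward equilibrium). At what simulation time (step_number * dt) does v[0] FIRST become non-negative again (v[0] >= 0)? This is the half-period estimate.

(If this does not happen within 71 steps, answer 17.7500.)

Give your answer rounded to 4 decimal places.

Answer: 4.2500

Derivation:
Step 0: x=[5.1000] v=[0.0000]
Step 1: x=[5.0363] v=[-0.2550]
Step 2: x=[4.9112] v=[-0.5005]
Step 3: x=[4.7294] v=[-0.7272]
Step 4: x=[4.4978] v=[-0.9266]
Step 5: x=[4.2250] v=[-1.0913]
Step 6: x=[3.9212] v=[-1.2151]
Step 7: x=[3.5979] v=[-1.2933]
Step 8: x=[3.2672] v=[-1.3230]
Step 9: x=[2.9414] v=[-1.3031]
Step 10: x=[2.6328] v=[-1.2343]
Step 11: x=[2.3530] v=[-1.1192]
Step 12: x=[2.1125] v=[-0.9622]
Step 13: x=[1.9202] v=[-0.7691]
Step 14: x=[1.7834] v=[-0.5471]
Step 15: x=[1.7073] v=[-0.3046]
Step 16: x=[1.6946] v=[-0.0507]
Step 17: x=[1.7459] v=[0.2051]
First v>=0 after going negative at step 17, time=4.2500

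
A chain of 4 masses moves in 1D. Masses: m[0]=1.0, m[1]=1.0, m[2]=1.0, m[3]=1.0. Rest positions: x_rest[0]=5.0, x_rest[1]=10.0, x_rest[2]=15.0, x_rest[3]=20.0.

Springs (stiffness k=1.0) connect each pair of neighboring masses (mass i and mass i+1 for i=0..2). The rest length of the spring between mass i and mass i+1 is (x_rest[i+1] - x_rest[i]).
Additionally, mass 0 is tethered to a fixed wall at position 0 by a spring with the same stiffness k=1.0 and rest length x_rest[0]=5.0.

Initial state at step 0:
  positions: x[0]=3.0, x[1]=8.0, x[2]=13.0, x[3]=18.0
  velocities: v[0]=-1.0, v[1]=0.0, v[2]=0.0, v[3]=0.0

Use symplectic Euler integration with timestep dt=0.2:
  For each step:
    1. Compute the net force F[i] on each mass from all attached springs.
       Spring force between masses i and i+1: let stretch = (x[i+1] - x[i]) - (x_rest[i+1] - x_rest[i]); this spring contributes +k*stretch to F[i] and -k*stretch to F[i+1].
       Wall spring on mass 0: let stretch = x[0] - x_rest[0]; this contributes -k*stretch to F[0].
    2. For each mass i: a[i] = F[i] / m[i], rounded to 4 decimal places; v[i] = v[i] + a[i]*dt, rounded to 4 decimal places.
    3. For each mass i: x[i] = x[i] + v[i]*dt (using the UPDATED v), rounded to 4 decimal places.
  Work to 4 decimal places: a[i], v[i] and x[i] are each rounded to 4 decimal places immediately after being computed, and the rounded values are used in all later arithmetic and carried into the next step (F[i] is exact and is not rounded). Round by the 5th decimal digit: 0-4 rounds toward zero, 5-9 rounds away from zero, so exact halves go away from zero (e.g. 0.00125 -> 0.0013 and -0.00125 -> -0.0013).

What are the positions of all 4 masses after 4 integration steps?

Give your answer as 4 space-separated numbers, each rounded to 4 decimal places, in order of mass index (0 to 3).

Step 0: x=[3.0000 8.0000 13.0000 18.0000] v=[-1.0000 0.0000 0.0000 0.0000]
Step 1: x=[2.8800 8.0000 13.0000 18.0000] v=[-0.6000 0.0000 0.0000 0.0000]
Step 2: x=[2.8496 7.9952 13.0000 18.0000] v=[-0.1520 -0.0240 0.0000 0.0000]
Step 3: x=[2.9110 7.9848 12.9998 18.0000] v=[0.3072 -0.0522 -0.0010 0.0000]
Step 4: x=[3.0590 7.9720 12.9990 18.0000] v=[0.7398 -0.0640 -0.0040 0.0000]

Answer: 3.0590 7.9720 12.9990 18.0000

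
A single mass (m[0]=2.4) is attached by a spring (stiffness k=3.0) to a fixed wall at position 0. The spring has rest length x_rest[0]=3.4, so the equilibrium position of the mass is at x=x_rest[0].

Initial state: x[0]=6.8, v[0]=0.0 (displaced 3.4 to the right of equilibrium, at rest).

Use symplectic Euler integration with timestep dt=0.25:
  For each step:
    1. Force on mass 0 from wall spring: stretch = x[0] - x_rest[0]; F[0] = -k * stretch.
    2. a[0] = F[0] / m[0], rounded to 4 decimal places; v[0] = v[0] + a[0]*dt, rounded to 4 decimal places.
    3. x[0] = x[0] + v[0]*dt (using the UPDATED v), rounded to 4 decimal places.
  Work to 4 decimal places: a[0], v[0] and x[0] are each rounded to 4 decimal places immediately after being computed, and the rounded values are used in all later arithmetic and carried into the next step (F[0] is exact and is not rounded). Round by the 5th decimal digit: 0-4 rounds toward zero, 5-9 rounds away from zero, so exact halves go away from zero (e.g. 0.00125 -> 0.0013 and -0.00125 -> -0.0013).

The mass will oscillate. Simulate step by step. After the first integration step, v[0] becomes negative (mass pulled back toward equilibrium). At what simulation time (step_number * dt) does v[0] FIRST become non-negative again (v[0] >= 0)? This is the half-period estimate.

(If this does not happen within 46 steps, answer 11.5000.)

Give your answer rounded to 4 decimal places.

Step 0: x=[6.8000] v=[0.0000]
Step 1: x=[6.5344] v=[-1.0625]
Step 2: x=[6.0239] v=[-2.0420]
Step 3: x=[5.3084] v=[-2.8620]
Step 4: x=[4.4438] v=[-3.4584]
Step 5: x=[3.4977] v=[-3.7846]
Step 6: x=[2.5439] v=[-3.8151]
Step 7: x=[1.6570] v=[-3.5476]
Step 8: x=[0.9063] v=[-3.0029]
Step 9: x=[0.3504] v=[-2.2236]
Step 10: x=[0.0328] v=[-1.2706]
Step 11: x=[-0.0218] v=[-0.2184]
Step 12: x=[0.1909] v=[0.8509]
First v>=0 after going negative at step 12, time=3.0000

Answer: 3.0000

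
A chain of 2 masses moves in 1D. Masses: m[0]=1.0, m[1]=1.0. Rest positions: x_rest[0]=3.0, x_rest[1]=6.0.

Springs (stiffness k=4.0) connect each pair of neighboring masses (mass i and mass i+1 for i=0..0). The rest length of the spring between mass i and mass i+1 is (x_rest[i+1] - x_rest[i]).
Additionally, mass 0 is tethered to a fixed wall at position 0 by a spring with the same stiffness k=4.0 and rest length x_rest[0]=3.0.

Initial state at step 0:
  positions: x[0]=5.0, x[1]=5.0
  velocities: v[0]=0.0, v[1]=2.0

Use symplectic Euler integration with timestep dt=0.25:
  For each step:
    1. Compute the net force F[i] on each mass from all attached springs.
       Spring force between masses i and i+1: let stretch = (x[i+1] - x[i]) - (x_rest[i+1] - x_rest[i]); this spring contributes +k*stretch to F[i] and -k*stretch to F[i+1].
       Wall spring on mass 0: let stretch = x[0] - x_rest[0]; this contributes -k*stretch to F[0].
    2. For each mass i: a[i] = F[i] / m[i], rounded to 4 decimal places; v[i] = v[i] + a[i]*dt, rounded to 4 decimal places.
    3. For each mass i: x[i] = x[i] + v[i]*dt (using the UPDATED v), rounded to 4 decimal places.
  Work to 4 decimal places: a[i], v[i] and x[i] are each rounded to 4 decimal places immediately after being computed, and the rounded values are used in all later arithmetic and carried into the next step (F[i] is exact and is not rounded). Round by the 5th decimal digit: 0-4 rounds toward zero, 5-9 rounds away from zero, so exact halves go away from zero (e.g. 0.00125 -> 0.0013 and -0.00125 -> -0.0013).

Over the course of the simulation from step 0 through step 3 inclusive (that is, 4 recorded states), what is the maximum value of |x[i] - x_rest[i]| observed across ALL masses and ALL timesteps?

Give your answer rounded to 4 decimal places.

Step 0: x=[5.0000 5.0000] v=[0.0000 2.0000]
Step 1: x=[3.7500 6.2500] v=[-5.0000 5.0000]
Step 2: x=[2.1875 7.6250] v=[-6.2500 5.5000]
Step 3: x=[1.4375 8.3906] v=[-3.0000 3.0625]
Max displacement = 2.3906

Answer: 2.3906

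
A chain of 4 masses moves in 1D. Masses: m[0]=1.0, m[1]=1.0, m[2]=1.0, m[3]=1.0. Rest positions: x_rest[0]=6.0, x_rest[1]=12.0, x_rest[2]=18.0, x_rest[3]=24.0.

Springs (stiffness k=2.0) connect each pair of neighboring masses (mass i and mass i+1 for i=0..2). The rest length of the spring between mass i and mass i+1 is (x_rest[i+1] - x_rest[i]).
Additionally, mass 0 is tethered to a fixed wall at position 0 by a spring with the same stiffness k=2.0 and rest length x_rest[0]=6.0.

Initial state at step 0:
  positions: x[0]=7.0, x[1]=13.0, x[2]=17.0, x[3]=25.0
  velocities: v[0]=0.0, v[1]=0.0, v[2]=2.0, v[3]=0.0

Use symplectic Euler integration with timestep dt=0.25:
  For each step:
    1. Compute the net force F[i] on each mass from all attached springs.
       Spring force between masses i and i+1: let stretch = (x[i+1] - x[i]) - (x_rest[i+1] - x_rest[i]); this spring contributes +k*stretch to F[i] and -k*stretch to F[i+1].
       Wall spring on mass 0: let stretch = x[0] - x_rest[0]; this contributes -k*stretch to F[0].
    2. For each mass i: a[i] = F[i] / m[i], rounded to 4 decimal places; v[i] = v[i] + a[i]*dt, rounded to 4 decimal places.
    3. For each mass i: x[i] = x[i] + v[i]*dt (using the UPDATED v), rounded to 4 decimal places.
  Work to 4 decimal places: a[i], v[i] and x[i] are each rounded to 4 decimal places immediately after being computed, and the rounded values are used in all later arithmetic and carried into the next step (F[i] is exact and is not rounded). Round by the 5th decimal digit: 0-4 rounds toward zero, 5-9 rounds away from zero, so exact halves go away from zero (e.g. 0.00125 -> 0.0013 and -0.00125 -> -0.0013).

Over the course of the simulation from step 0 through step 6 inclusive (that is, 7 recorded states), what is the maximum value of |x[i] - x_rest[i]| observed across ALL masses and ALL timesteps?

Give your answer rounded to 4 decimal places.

Answer: 2.6773

Derivation:
Step 0: x=[7.0000 13.0000 17.0000 25.0000] v=[0.0000 0.0000 2.0000 0.0000]
Step 1: x=[6.8750 12.7500 18.0000 24.7500] v=[-0.5000 -1.0000 4.0000 -1.0000]
Step 2: x=[6.6250 12.4219 19.1875 24.4063] v=[-1.0000 -1.3125 4.7500 -1.3750]
Step 3: x=[6.2715 12.2149 20.1817 24.1602] v=[-1.4141 -0.8282 3.9766 -0.9844]
Step 4: x=[5.8770 12.2608 20.6773 24.1668] v=[-1.5782 0.1835 1.9825 0.0264]
Step 5: x=[5.5458 12.5608 20.5571 24.4872] v=[-1.3248 1.1999 -0.4810 1.2817]
Step 6: x=[5.3983 12.9835 19.9286 25.0664] v=[-0.5902 1.6906 -2.5141 2.3167]
Max displacement = 2.6773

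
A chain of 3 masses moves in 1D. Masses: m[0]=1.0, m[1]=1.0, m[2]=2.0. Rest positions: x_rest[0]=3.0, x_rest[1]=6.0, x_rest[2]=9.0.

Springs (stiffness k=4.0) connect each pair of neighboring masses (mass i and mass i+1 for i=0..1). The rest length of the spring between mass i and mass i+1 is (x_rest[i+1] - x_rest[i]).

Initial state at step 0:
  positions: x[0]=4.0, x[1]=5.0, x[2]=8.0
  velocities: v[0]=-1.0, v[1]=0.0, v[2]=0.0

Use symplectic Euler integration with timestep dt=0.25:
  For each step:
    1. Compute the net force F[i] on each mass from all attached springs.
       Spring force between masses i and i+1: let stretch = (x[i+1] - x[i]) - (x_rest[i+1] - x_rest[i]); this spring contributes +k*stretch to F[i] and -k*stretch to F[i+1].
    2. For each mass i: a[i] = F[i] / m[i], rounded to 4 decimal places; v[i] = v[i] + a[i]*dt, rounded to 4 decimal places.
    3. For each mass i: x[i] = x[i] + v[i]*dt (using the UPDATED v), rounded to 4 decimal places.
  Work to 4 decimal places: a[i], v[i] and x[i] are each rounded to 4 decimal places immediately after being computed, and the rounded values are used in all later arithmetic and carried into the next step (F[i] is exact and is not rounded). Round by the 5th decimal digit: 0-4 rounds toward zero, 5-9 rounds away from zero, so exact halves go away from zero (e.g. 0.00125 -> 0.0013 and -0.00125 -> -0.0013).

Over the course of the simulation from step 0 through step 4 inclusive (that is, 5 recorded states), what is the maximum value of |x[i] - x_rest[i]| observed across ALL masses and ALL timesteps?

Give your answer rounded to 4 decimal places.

Answer: 1.7812

Derivation:
Step 0: x=[4.0000 5.0000 8.0000] v=[-1.0000 0.0000 0.0000]
Step 1: x=[3.2500 5.5000 8.0000] v=[-3.0000 2.0000 0.0000]
Step 2: x=[2.3125 6.0625 8.0625] v=[-3.7500 2.2500 0.2500]
Step 3: x=[1.5625 6.1875 8.2500] v=[-3.0000 0.5000 0.7500]
Step 4: x=[1.2188 5.6719 8.5547] v=[-1.3750 -2.0625 1.2188]
Max displacement = 1.7812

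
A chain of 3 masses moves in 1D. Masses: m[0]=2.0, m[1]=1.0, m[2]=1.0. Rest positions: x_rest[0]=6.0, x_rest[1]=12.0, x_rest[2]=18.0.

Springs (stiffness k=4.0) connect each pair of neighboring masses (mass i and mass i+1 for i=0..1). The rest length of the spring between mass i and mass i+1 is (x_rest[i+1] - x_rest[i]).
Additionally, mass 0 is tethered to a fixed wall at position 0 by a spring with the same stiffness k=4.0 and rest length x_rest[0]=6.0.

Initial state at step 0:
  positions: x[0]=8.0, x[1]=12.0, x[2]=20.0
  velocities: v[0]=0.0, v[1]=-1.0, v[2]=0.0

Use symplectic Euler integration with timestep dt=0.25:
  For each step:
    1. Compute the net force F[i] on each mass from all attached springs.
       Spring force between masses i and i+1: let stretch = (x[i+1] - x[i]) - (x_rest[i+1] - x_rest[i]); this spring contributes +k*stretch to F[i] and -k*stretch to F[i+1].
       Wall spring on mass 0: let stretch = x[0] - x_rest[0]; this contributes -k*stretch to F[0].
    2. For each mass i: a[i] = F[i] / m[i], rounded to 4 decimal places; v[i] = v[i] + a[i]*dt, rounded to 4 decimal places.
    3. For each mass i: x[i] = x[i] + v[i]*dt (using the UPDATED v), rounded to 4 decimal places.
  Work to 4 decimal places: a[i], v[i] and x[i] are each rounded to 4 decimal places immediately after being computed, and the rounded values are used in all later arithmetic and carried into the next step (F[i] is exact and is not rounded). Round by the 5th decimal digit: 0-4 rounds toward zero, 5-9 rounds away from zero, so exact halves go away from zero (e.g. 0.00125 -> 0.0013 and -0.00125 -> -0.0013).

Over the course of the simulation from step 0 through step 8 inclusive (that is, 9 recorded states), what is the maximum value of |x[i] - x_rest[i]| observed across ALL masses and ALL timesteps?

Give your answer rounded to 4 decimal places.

Answer: 2.4453

Derivation:
Step 0: x=[8.0000 12.0000 20.0000] v=[0.0000 -1.0000 0.0000]
Step 1: x=[7.5000 12.7500 19.5000] v=[-2.0000 3.0000 -2.0000]
Step 2: x=[6.7188 13.8750 18.8125] v=[-3.1250 4.5000 -2.7500]
Step 3: x=[5.9922 14.4453 18.3906] v=[-2.9063 2.2813 -1.6875]
Step 4: x=[5.5732 13.8887 18.4824] v=[-1.6759 -2.2265 0.3672]
Step 5: x=[5.4970 12.4016 18.9258] v=[-0.3048 -5.9483 1.7735]
Step 6: x=[5.5968 10.8194 19.2381] v=[0.3990 -6.3287 1.2493]
Step 7: x=[5.6498 10.0363 18.9458] v=[0.2119 -3.1326 -1.1694]
Step 8: x=[5.5449 10.3839 17.9261] v=[-0.4198 1.3904 -4.0789]
Max displacement = 2.4453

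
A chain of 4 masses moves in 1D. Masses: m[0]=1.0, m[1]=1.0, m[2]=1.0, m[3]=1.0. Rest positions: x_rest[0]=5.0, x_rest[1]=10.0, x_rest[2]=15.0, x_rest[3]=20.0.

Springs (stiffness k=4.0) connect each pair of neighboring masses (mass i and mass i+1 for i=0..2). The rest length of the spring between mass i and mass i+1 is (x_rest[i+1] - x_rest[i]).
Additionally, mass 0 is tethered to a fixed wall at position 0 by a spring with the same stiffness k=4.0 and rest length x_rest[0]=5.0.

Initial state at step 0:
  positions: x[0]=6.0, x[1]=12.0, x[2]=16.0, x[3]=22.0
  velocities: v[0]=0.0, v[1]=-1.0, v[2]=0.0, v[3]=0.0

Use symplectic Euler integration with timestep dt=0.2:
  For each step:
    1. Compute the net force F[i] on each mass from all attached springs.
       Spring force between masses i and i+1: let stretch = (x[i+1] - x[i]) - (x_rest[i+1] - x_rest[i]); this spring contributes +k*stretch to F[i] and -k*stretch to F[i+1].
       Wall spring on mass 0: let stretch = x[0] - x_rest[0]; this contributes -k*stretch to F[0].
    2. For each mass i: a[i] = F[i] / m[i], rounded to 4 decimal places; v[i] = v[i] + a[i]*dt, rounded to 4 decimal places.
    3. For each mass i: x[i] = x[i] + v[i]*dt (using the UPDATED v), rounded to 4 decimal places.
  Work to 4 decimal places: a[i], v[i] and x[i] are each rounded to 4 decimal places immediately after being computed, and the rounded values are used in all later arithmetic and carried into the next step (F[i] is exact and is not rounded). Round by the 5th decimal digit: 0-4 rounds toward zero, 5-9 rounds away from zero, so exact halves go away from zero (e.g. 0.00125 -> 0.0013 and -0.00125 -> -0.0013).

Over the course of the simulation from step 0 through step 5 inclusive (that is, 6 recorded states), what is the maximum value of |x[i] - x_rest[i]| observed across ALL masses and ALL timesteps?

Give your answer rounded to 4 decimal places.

Answer: 2.0107

Derivation:
Step 0: x=[6.0000 12.0000 16.0000 22.0000] v=[0.0000 -1.0000 0.0000 0.0000]
Step 1: x=[6.0000 11.4800 16.3200 21.8400] v=[0.0000 -2.6000 1.6000 -0.8000]
Step 2: x=[5.9168 10.8576 16.7488 21.5968] v=[-0.4160 -3.1120 2.1440 -1.2160]
Step 3: x=[5.6774 10.3873 17.0107 21.3779] v=[-1.1968 -2.3517 1.3094 -1.0944]
Step 4: x=[5.2832 10.2231 16.9116 21.2603] v=[-1.9708 -0.8209 -0.4956 -0.5882]
Step 5: x=[4.8341 10.3387 16.4381 21.2469] v=[-2.2454 0.5780 -2.3674 -0.0672]
Max displacement = 2.0107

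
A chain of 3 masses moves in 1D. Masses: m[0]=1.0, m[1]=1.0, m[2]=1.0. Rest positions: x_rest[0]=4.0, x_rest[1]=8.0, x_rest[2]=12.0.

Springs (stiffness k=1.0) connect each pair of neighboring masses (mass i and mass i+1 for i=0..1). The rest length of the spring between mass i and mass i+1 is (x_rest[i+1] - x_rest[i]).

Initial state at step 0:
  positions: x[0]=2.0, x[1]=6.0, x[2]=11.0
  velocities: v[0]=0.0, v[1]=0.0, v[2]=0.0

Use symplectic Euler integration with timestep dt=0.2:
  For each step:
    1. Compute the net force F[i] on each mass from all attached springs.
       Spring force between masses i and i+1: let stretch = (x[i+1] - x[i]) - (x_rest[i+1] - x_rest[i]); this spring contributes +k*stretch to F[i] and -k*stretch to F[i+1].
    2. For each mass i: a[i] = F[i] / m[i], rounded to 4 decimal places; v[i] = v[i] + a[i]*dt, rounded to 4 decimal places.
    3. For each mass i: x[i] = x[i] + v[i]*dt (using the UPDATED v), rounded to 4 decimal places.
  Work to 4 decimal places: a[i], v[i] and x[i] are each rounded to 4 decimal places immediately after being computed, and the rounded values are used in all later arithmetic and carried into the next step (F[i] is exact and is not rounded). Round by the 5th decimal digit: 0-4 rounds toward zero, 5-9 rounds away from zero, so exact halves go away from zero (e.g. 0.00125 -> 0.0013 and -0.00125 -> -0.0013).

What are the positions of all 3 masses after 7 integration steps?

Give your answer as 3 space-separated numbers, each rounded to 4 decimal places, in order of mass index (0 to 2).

Step 0: x=[2.0000 6.0000 11.0000] v=[0.0000 0.0000 0.0000]
Step 1: x=[2.0000 6.0400 10.9600] v=[0.0000 0.2000 -0.2000]
Step 2: x=[2.0016 6.1152 10.8832] v=[0.0080 0.3760 -0.3840]
Step 3: x=[2.0077 6.2166 10.7757] v=[0.0307 0.5069 -0.5376]
Step 4: x=[2.0222 6.3320 10.6458] v=[0.0725 0.5769 -0.6494]
Step 5: x=[2.0491 6.4475 10.5034] v=[0.1345 0.5777 -0.7122]
Step 6: x=[2.0919 6.5493 10.3587] v=[0.2142 0.5092 -0.7234]
Step 7: x=[2.1530 6.6252 10.2216] v=[0.3057 0.3796 -0.6853]

Answer: 2.1530 6.6252 10.2216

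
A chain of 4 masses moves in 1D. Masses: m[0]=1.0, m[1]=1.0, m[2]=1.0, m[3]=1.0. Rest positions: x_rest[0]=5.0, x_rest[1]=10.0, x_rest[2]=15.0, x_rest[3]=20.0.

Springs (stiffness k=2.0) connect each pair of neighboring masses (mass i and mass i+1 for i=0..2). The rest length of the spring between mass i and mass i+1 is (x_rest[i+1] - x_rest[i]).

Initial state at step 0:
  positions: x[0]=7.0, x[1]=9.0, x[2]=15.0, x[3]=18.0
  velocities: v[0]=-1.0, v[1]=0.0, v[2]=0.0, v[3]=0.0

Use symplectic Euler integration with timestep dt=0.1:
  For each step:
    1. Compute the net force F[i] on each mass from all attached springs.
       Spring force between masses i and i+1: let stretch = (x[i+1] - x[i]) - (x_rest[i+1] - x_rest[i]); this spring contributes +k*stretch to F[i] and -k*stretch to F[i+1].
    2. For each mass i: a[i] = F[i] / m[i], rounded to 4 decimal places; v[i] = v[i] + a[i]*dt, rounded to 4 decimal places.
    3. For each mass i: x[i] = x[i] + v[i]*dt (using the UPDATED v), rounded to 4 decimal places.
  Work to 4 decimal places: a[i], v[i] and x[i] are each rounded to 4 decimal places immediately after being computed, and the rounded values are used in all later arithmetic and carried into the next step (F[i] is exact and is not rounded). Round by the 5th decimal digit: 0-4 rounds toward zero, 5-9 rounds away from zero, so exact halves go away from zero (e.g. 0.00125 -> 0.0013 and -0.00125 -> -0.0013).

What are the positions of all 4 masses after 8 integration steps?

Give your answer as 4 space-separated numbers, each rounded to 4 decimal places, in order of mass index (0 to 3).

Answer: 4.7047 10.7258 13.6917 19.0781

Derivation:
Step 0: x=[7.0000 9.0000 15.0000 18.0000] v=[-1.0000 0.0000 0.0000 0.0000]
Step 1: x=[6.8400 9.0800 14.9400 18.0400] v=[-1.6000 0.8000 -0.6000 0.4000]
Step 2: x=[6.6248 9.2324 14.8248 18.1180] v=[-2.1520 1.5240 -1.1520 0.7800]
Step 3: x=[6.3618 9.4445 14.6636 18.2301] v=[-2.6305 2.1210 -1.6118 1.1214]
Step 4: x=[6.0604 9.6993 14.4694 18.3709] v=[-3.0140 2.5483 -1.9423 1.4081]
Step 5: x=[5.7318 9.9768 14.2578 18.5337] v=[-3.2862 2.7745 -2.1160 1.6278]
Step 6: x=[5.3881 10.2550 14.0461 18.7110] v=[-3.4372 2.7817 -2.1170 1.7726]
Step 7: x=[5.0417 10.5117 13.8519 18.8950] v=[-3.4638 2.5665 -1.9422 1.8396]
Step 8: x=[4.7047 10.7258 13.6917 19.0781] v=[-3.3698 2.1405 -1.6016 1.8310]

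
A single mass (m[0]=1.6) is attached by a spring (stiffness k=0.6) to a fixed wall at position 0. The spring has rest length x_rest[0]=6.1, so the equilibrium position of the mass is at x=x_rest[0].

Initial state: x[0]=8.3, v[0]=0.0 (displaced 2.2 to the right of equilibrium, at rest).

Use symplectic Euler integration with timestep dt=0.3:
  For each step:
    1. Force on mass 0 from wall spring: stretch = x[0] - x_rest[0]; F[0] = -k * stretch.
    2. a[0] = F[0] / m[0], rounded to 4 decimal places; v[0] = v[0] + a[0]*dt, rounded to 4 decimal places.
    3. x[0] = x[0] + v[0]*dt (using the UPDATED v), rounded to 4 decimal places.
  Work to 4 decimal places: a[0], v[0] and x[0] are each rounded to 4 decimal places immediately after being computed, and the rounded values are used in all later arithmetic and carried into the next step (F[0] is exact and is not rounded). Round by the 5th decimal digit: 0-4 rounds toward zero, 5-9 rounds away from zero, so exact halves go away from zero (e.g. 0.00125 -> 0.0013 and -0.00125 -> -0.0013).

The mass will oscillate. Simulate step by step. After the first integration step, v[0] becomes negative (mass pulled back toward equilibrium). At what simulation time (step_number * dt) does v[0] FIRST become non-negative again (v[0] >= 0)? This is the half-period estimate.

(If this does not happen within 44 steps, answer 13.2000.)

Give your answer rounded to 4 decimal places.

Answer: 5.4000

Derivation:
Step 0: x=[8.3000] v=[0.0000]
Step 1: x=[8.2258] v=[-0.2475]
Step 2: x=[8.0798] v=[-0.4867]
Step 3: x=[7.8670] v=[-0.7094]
Step 4: x=[7.5945] v=[-0.9082]
Step 5: x=[7.2716] v=[-1.0763]
Step 6: x=[6.9092] v=[-1.2081]
Step 7: x=[6.5194] v=[-1.2992]
Step 8: x=[6.1155] v=[-1.3464]
Step 9: x=[5.7111] v=[-1.3481]
Step 10: x=[5.3198] v=[-1.3044]
Step 11: x=[4.9548] v=[-1.2166]
Step 12: x=[4.6285] v=[-1.0878]
Step 13: x=[4.3518] v=[-0.9223]
Step 14: x=[4.1341] v=[-0.7256]
Step 15: x=[3.9828] v=[-0.5044]
Step 16: x=[3.9029] v=[-0.2662]
Step 17: x=[3.8972] v=[-0.0190]
Step 18: x=[3.9658] v=[0.2288]
First v>=0 after going negative at step 18, time=5.4000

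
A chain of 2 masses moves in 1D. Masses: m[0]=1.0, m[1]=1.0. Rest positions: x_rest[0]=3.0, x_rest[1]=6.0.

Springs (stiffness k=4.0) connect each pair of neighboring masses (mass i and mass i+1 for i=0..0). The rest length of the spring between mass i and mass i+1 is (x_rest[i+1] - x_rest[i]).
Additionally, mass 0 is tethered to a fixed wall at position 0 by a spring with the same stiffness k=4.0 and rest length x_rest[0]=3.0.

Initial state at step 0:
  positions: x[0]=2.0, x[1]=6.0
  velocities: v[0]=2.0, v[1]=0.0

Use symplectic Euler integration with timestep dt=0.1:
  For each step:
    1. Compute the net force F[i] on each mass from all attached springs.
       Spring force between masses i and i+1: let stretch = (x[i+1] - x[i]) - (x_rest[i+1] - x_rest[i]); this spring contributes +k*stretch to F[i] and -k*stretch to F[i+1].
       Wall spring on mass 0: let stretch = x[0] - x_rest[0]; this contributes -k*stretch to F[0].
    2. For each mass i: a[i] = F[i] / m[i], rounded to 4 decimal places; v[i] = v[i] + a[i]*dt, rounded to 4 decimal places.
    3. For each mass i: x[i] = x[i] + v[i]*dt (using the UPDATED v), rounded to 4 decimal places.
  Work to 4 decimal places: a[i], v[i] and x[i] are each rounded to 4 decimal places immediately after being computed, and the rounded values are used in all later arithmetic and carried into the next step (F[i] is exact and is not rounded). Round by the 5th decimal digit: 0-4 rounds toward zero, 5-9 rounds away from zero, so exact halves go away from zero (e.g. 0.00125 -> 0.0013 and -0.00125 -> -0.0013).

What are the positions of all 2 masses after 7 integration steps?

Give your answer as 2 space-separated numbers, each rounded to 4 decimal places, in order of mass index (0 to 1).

Step 0: x=[2.0000 6.0000] v=[2.0000 0.0000]
Step 1: x=[2.2800 5.9600] v=[2.8000 -0.4000]
Step 2: x=[2.6160 5.8928] v=[3.3600 -0.6720]
Step 3: x=[2.9784 5.8145] v=[3.6243 -0.7827]
Step 4: x=[3.3351 5.7428] v=[3.5674 -0.7171]
Step 5: x=[3.6547 5.6948] v=[3.1964 -0.4802]
Step 6: x=[3.9098 5.6852] v=[2.5506 -0.0962]
Step 7: x=[4.0795 5.7246] v=[1.6968 0.3936]

Answer: 4.0795 5.7246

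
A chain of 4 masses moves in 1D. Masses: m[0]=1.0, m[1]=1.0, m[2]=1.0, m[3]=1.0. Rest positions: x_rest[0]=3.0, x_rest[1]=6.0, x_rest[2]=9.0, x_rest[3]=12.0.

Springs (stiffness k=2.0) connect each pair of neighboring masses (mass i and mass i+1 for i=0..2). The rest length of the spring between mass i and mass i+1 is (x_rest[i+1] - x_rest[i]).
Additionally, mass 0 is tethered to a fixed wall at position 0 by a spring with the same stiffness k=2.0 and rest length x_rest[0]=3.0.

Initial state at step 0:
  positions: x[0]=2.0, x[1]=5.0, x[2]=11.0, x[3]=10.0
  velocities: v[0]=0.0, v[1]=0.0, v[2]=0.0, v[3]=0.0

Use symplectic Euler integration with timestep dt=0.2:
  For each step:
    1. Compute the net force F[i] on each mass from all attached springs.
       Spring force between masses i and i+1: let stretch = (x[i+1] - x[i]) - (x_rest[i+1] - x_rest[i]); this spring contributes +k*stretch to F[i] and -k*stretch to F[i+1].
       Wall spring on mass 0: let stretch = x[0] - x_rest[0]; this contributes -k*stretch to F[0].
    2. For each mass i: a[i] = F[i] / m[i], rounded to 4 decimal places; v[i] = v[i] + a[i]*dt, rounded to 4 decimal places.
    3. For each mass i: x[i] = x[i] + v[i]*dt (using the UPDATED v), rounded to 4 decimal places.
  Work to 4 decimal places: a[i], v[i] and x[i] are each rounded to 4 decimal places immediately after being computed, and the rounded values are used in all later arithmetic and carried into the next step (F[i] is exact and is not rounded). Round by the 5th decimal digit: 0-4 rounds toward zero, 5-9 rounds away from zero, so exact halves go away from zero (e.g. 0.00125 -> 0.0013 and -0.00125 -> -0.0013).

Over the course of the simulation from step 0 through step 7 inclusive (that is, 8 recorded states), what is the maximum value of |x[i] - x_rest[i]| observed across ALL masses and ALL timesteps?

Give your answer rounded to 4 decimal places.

Answer: 2.7883

Derivation:
Step 0: x=[2.0000 5.0000 11.0000 10.0000] v=[0.0000 0.0000 0.0000 0.0000]
Step 1: x=[2.0800 5.2400 10.4400 10.3200] v=[0.4000 1.2000 -2.8000 1.6000]
Step 2: x=[2.2464 5.6432 9.4544 10.8896] v=[0.8320 2.0160 -4.9280 2.8480]
Step 3: x=[2.5048 6.0796 8.2787 11.5844] v=[1.2922 2.1818 -5.8784 3.4739]
Step 4: x=[2.8488 6.4059 7.1915 12.2547] v=[1.7202 1.6315 -5.4358 3.3516]
Step 5: x=[3.2495 6.5105 6.4465 12.7600] v=[2.0035 0.5229 -3.7248 2.5263]
Step 6: x=[3.6511 6.3491 6.2117 13.0002] v=[2.0081 -0.8071 -1.1738 1.2009]
Step 7: x=[3.9765 5.9608 6.5310 12.9373] v=[1.6269 -1.9413 1.5966 -0.3145]
Max displacement = 2.7883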